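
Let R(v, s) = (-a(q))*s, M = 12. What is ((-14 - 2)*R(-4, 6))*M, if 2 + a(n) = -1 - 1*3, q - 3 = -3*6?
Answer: -6912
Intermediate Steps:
q = -15 (q = 3 - 3*6 = 3 - 18 = -15)
a(n) = -6 (a(n) = -2 + (-1 - 1*3) = -2 + (-1 - 3) = -2 - 4 = -6)
R(v, s) = 6*s (R(v, s) = (-1*(-6))*s = 6*s)
((-14 - 2)*R(-4, 6))*M = ((-14 - 2)*(6*6))*12 = -16*36*12 = -576*12 = -6912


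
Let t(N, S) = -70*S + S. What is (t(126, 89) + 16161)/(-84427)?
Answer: -10020/84427 ≈ -0.11868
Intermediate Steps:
t(N, S) = -69*S
(t(126, 89) + 16161)/(-84427) = (-69*89 + 16161)/(-84427) = (-6141 + 16161)*(-1/84427) = 10020*(-1/84427) = -10020/84427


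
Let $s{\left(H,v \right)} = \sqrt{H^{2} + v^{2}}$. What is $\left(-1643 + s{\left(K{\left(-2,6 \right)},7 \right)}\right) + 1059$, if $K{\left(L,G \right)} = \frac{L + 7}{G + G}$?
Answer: $-584 + \frac{\sqrt{7081}}{12} \approx -576.99$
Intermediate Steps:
$K{\left(L,G \right)} = \frac{7 + L}{2 G}$
$\left(-1643 + s{\left(K{\left(-2,6 \right)},7 \right)}\right) + 1059 = \left(-1643 + \sqrt{\left(\frac{7 - 2}{2 \cdot 6}\right)^{2} + 7^{2}}\right) + 1059 = \left(-1643 + \sqrt{\left(\frac{1}{2} \cdot \frac{1}{6} \cdot 5\right)^{2} + 49}\right) + 1059 = \left(-1643 + \sqrt{\left(\frac{5}{12}\right)^{2} + 49}\right) + 1059 = \left(-1643 + \sqrt{\frac{25}{144} + 49}\right) + 1059 = \left(-1643 + \sqrt{\frac{7081}{144}}\right) + 1059 = \left(-1643 + \frac{\sqrt{7081}}{12}\right) + 1059 = -584 + \frac{\sqrt{7081}}{12}$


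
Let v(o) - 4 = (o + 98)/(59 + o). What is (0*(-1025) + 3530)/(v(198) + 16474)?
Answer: 453605/2117571 ≈ 0.21421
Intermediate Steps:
v(o) = 4 + (98 + o)/(59 + o) (v(o) = 4 + (o + 98)/(59 + o) = 4 + (98 + o)/(59 + o))
(0*(-1025) + 3530)/(v(198) + 16474) = (0*(-1025) + 3530)/((334 + 5*198)/(59 + 198) + 16474) = (0 + 3530)/((334 + 990)/257 + 16474) = 3530/((1/257)*1324 + 16474) = 3530/(1324/257 + 16474) = 3530/(4235142/257) = 3530*(257/4235142) = 453605/2117571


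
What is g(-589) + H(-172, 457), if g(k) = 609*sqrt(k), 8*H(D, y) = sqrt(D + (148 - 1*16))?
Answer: I*(sqrt(10) + 2436*sqrt(589))/4 ≈ 14781.0*I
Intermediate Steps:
H(D, y) = sqrt(132 + D)/8 (H(D, y) = sqrt(D + (148 - 1*16))/8 = sqrt(D + (148 - 16))/8 = sqrt(D + 132)/8 = sqrt(132 + D)/8)
g(-589) + H(-172, 457) = 609*sqrt(-589) + sqrt(132 - 172)/8 = 609*(I*sqrt(589)) + sqrt(-40)/8 = 609*I*sqrt(589) + (2*I*sqrt(10))/8 = 609*I*sqrt(589) + I*sqrt(10)/4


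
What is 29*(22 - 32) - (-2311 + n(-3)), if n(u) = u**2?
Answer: 2012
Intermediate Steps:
29*(22 - 32) - (-2311 + n(-3)) = 29*(22 - 32) - (-2311 + (-3)**2) = 29*(-10) - (-2311 + 9) = -290 - 1*(-2302) = -290 + 2302 = 2012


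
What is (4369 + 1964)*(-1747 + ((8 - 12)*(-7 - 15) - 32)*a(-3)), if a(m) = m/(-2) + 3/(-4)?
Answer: -10797765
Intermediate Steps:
a(m) = -¾ - m/2 (a(m) = m*(-½) + 3*(-¼) = -m/2 - ¾ = -¾ - m/2)
(4369 + 1964)*(-1747 + ((8 - 12)*(-7 - 15) - 32)*a(-3)) = (4369 + 1964)*(-1747 + ((8 - 12)*(-7 - 15) - 32)*(-¾ - ½*(-3))) = 6333*(-1747 + (-4*(-22) - 32)*(-¾ + 3/2)) = 6333*(-1747 + (88 - 32)*(¾)) = 6333*(-1747 + 56*(¾)) = 6333*(-1747 + 42) = 6333*(-1705) = -10797765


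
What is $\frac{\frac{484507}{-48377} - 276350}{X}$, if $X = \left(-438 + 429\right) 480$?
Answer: $\frac{13369468457}{208988640} \approx 63.972$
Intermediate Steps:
$X = -4320$ ($X = \left(-9\right) 480 = -4320$)
$\frac{\frac{484507}{-48377} - 276350}{X} = \frac{\frac{484507}{-48377} - 276350}{-4320} = \left(484507 \left(- \frac{1}{48377}\right) - 276350\right) \left(- \frac{1}{4320}\right) = \left(- \frac{484507}{48377} - 276350\right) \left(- \frac{1}{4320}\right) = \left(- \frac{13369468457}{48377}\right) \left(- \frac{1}{4320}\right) = \frac{13369468457}{208988640}$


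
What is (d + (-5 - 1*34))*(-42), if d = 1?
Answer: 1596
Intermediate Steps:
(d + (-5 - 1*34))*(-42) = (1 + (-5 - 1*34))*(-42) = (1 + (-5 - 34))*(-42) = (1 - 39)*(-42) = -38*(-42) = 1596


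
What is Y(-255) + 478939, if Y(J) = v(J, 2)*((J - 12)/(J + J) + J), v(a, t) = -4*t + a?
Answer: 92797273/170 ≈ 5.4587e+5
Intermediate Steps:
v(a, t) = a - 4*t
Y(J) = (-8 + J)*(J + (-12 + J)/(2*J)) (Y(J) = (J - 4*2)*((J - 12)/(J + J) + J) = (J - 8)*((-12 + J)/((2*J)) + J) = (-8 + J)*((-12 + J)*(1/(2*J)) + J) = (-8 + J)*((-12 + J)/(2*J) + J) = (-8 + J)*(J + (-12 + J)/(2*J)))
Y(-255) + 478939 = (-10 + (-255)**2 + 48/(-255) - 15/2*(-255)) + 478939 = (-10 + 65025 + 48*(-1/255) + 3825/2) + 478939 = (-10 + 65025 - 16/85 + 3825/2) + 478939 = 11377643/170 + 478939 = 92797273/170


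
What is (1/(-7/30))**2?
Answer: 900/49 ≈ 18.367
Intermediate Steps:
(1/(-7/30))**2 = (-30/7)**2 = 900/49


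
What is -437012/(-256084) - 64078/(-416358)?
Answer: 24795349106/13327827759 ≈ 1.8604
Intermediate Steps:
-437012/(-256084) - 64078/(-416358) = -437012*(-1/256084) - 64078*(-1/416358) = 109253/64021 + 32039/208179 = 24795349106/13327827759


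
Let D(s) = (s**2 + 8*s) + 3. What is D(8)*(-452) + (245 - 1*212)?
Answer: -59179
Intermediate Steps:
D(s) = 3 + s**2 + 8*s
D(8)*(-452) + (245 - 1*212) = (3 + 8**2 + 8*8)*(-452) + (245 - 1*212) = (3 + 64 + 64)*(-452) + (245 - 212) = 131*(-452) + 33 = -59212 + 33 = -59179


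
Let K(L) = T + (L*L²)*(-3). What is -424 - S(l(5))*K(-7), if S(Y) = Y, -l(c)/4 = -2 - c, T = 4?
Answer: -29348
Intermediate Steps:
l(c) = 8 + 4*c (l(c) = -4*(-2 - c) = 8 + 4*c)
K(L) = 4 - 3*L³ (K(L) = 4 + (L*L²)*(-3) = 4 + L³*(-3) = 4 - 3*L³)
-424 - S(l(5))*K(-7) = -424 - (8 + 4*5)*(4 - 3*(-7)³) = -424 - (8 + 20)*(4 - 3*(-343)) = -424 - 28*(4 + 1029) = -424 - 28*1033 = -424 - 1*28924 = -424 - 28924 = -29348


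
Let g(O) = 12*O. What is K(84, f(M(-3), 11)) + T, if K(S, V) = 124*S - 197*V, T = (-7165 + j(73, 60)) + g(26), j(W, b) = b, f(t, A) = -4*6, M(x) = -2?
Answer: 8351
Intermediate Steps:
f(t, A) = -24
T = -6793 (T = (-7165 + 60) + 12*26 = -7105 + 312 = -6793)
K(S, V) = -197*V + 124*S
K(84, f(M(-3), 11)) + T = (-197*(-24) + 124*84) - 6793 = (4728 + 10416) - 6793 = 15144 - 6793 = 8351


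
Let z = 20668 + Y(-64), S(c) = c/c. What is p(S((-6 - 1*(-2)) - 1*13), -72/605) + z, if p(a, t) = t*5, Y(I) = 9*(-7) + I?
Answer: 2485389/121 ≈ 20540.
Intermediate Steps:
Y(I) = -63 + I
S(c) = 1
p(a, t) = 5*t
z = 20541 (z = 20668 + (-63 - 64) = 20668 - 127 = 20541)
p(S((-6 - 1*(-2)) - 1*13), -72/605) + z = 5*(-72/605) + 20541 = -72/121 + 20541 = 2485389/121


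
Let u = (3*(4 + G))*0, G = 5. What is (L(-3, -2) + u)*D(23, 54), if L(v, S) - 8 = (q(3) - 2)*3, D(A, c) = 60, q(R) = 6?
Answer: 1200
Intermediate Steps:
L(v, S) = 20 (L(v, S) = 8 + (6 - 2)*3 = 8 + 4*3 = 8 + 12 = 20)
u = 0 (u = (3*(4 + 5))*0 = (3*9)*0 = 27*0 = 0)
(L(-3, -2) + u)*D(23, 54) = (20 + 0)*60 = 20*60 = 1200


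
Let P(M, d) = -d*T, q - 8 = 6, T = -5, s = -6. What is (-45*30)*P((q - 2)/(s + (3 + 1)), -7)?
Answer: 47250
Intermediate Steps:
q = 14 (q = 8 + 6 = 14)
P(M, d) = 5*d (P(M, d) = -d*(-5) = -(-5)*d = 5*d)
(-45*30)*P((q - 2)/(s + (3 + 1)), -7) = (-45*30)*(5*(-7)) = -1350*(-35) = 47250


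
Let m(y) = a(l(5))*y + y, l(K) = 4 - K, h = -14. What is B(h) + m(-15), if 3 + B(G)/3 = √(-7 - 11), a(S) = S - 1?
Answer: 6 + 9*I*√2 ≈ 6.0 + 12.728*I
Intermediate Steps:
a(S) = -1 + S
m(y) = -y (m(y) = (-1 + (4 - 1*5))*y + y = (-1 + (4 - 5))*y + y = (-1 - 1)*y + y = -2*y + y = -y)
B(G) = -9 + 9*I*√2 (B(G) = -9 + 3*√(-7 - 11) = -9 + 3*√(-18) = -9 + 3*(3*I*√2) = -9 + 9*I*√2)
B(h) + m(-15) = (-9 + 9*I*√2) - 1*(-15) = (-9 + 9*I*√2) + 15 = 6 + 9*I*√2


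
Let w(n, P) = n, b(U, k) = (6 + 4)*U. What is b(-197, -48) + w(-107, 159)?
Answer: -2077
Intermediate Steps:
b(U, k) = 10*U
b(-197, -48) + w(-107, 159) = 10*(-197) - 107 = -1970 - 107 = -2077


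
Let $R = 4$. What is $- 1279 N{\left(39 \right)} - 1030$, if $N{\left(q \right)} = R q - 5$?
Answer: $-194159$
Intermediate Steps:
$N{\left(q \right)} = -5 + 4 q$ ($N{\left(q \right)} = 4 q - 5 = -5 + 4 q$)
$- 1279 N{\left(39 \right)} - 1030 = - 1279 \left(-5 + 4 \cdot 39\right) - 1030 = - 1279 \left(-5 + 156\right) - 1030 = \left(-1279\right) 151 - 1030 = -193129 - 1030 = -194159$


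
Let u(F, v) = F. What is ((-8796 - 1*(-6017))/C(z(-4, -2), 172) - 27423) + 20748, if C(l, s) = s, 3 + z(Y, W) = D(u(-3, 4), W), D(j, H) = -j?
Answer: -1150879/172 ≈ -6691.2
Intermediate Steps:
z(Y, W) = 0 (z(Y, W) = -3 - 1*(-3) = -3 + 3 = 0)
((-8796 - 1*(-6017))/C(z(-4, -2), 172) - 27423) + 20748 = ((-8796 - 1*(-6017))/172 - 27423) + 20748 = ((-8796 + 6017)*(1/172) - 27423) + 20748 = (-2779*1/172 - 27423) + 20748 = (-2779/172 - 27423) + 20748 = -4719535/172 + 20748 = -1150879/172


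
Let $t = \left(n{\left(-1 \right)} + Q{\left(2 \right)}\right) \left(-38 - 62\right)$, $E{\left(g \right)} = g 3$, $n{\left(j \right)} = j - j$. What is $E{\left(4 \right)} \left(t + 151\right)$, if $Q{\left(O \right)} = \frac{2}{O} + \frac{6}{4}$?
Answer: $-1188$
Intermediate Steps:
$n{\left(j \right)} = 0$
$E{\left(g \right)} = 3 g$
$Q{\left(O \right)} = \frac{3}{2} + \frac{2}{O}$ ($Q{\left(O \right)} = \frac{2}{O} + 6 \cdot \frac{1}{4} = \frac{2}{O} + \frac{3}{2} = \frac{3}{2} + \frac{2}{O}$)
$t = -250$ ($t = \left(0 + \left(\frac{3}{2} + \frac{2}{2}\right)\right) \left(-38 - 62\right) = \left(0 + \left(\frac{3}{2} + 2 \cdot \frac{1}{2}\right)\right) \left(-100\right) = \left(0 + \left(\frac{3}{2} + 1\right)\right) \left(-100\right) = \left(0 + \frac{5}{2}\right) \left(-100\right) = \frac{5}{2} \left(-100\right) = -250$)
$E{\left(4 \right)} \left(t + 151\right) = 3 \cdot 4 \left(-250 + 151\right) = 12 \left(-99\right) = -1188$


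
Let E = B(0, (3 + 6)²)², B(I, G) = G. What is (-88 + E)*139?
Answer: 899747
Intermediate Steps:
E = 6561 (E = ((3 + 6)²)² = (9²)² = 81² = 6561)
(-88 + E)*139 = (-88 + 6561)*139 = 6473*139 = 899747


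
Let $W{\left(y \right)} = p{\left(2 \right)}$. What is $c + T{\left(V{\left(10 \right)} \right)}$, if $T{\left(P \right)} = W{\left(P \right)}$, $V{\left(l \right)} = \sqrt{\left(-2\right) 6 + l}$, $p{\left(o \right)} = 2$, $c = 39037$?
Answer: $39039$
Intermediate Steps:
$W{\left(y \right)} = 2$
$V{\left(l \right)} = \sqrt{-12 + l}$
$T{\left(P \right)} = 2$
$c + T{\left(V{\left(10 \right)} \right)} = 39037 + 2 = 39039$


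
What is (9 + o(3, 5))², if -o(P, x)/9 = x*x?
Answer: 46656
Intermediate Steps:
o(P, x) = -9*x² (o(P, x) = -9*x*x = -9*x²)
(9 + o(3, 5))² = (9 - 9*5²)² = (9 - 9*25)² = (9 - 225)² = (-216)² = 46656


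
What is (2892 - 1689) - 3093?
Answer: -1890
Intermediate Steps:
(2892 - 1689) - 3093 = 1203 - 3093 = -1890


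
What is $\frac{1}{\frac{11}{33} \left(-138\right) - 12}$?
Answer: $- \frac{1}{58} \approx -0.017241$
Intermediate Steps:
$\frac{1}{\frac{11}{33} \left(-138\right) - 12} = \frac{1}{11 \cdot \frac{1}{33} \left(-138\right) - 12} = \frac{1}{\frac{1}{3} \left(-138\right) - 12} = \frac{1}{-46 - 12} = \frac{1}{-58} = - \frac{1}{58}$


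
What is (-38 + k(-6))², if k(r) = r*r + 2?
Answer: 0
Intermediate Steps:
k(r) = 2 + r² (k(r) = r² + 2 = 2 + r²)
(-38 + k(-6))² = (-38 + (2 + (-6)²))² = (-38 + (2 + 36))² = (-38 + 38)² = 0² = 0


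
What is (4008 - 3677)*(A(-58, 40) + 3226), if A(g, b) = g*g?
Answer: 2181290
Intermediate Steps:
A(g, b) = g²
(4008 - 3677)*(A(-58, 40) + 3226) = (4008 - 3677)*((-58)² + 3226) = 331*(3364 + 3226) = 331*6590 = 2181290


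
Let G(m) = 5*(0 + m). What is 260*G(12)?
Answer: 15600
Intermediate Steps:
G(m) = 5*m
260*G(12) = 260*(5*12) = 260*60 = 15600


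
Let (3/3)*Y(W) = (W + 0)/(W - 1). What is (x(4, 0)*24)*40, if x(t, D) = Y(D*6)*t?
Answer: 0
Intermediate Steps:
Y(W) = W/(-1 + W) (Y(W) = (W + 0)/(W - 1) = W/(-1 + W))
x(t, D) = 6*D*t/(-1 + 6*D) (x(t, D) = ((D*6)/(-1 + D*6))*t = ((6*D)/(-1 + 6*D))*t = (6*D/(-1 + 6*D))*t = 6*D*t/(-1 + 6*D))
(x(4, 0)*24)*40 = ((6*0*4/(-1 + 6*0))*24)*40 = ((6*0*4/(-1 + 0))*24)*40 = ((6*0*4/(-1))*24)*40 = ((6*0*4*(-1))*24)*40 = (0*24)*40 = 0*40 = 0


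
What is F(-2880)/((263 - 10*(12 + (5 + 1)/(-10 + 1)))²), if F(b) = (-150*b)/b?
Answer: -1350/201601 ≈ -0.0066964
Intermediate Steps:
F(b) = -150
F(-2880)/((263 - 10*(12 + (5 + 1)/(-10 + 1)))²) = -150/(263 - 10*(12 + (5 + 1)/(-10 + 1)))² = -150/(263 - 10*(12 + 6/(-9)))² = -150/(263 - 10*(12 + 6*(-⅑)))² = -150/(263 - 10*(12 - ⅔))² = -150/(263 - 10*34/3)² = -150/(263 - 340/3)² = -150/((449/3)²) = -150/201601/9 = -150*9/201601 = -1350/201601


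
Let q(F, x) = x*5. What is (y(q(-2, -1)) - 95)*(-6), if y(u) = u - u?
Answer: 570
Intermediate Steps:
q(F, x) = 5*x
y(u) = 0
(y(q(-2, -1)) - 95)*(-6) = (0 - 95)*(-6) = -95*(-6) = 570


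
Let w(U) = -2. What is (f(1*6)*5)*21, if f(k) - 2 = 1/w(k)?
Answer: 315/2 ≈ 157.50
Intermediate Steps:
f(k) = 3/2 (f(k) = 2 + 1/(-2) = 2 - ½ = 3/2)
(f(1*6)*5)*21 = ((3/2)*5)*21 = (15/2)*21 = 315/2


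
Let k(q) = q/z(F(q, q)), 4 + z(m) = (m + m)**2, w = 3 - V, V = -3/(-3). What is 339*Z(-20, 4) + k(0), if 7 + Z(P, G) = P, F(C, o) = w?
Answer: -9153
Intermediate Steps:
V = 1 (V = -3*(-1/3) = 1)
w = 2 (w = 3 - 1*1 = 3 - 1 = 2)
F(C, o) = 2
Z(P, G) = -7 + P
z(m) = -4 + 4*m**2 (z(m) = -4 + (m + m)**2 = -4 + (2*m)**2 = -4 + 4*m**2)
k(q) = q/12 (k(q) = q/(-4 + 4*2**2) = q/(-4 + 4*4) = q/(-4 + 16) = q/12)
339*Z(-20, 4) + k(0) = 339*(-7 - 20) + (1/12)*0 = 339*(-27) + 0 = -9153 + 0 = -9153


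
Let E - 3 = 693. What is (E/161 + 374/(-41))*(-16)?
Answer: 506848/6601 ≈ 76.784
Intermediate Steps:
E = 696 (E = 3 + 693 = 696)
(E/161 + 374/(-41))*(-16) = (696/161 + 374/(-41))*(-16) = (696*(1/161) + 374*(-1/41))*(-16) = (696/161 - 374/41)*(-16) = -31678/6601*(-16) = 506848/6601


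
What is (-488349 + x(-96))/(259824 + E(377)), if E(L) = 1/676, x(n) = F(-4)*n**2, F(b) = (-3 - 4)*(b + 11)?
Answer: -635394708/175641025 ≈ -3.6176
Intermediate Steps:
F(b) = -77 - 7*b (F(b) = -7*(11 + b) = -77 - 7*b)
x(n) = -49*n**2 (x(n) = (-77 - 7*(-4))*n**2 = (-77 + 28)*n**2 = -49*n**2)
E(L) = 1/676
(-488349 + x(-96))/(259824 + E(377)) = (-488349 - 49*(-96)**2)/(259824 + 1/676) = (-488349 - 49*9216)/(175641025/676) = (-488349 - 451584)*(676/175641025) = -939933*676/175641025 = -635394708/175641025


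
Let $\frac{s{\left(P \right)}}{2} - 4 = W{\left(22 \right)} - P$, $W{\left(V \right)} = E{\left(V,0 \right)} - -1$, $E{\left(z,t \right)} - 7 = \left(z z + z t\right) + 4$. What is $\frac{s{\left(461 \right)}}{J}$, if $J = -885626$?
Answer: $- \frac{39}{442813} \approx -8.8073 \cdot 10^{-5}$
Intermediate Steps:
$E{\left(z,t \right)} = 11 + z^{2} + t z$ ($E{\left(z,t \right)} = 7 + \left(\left(z z + z t\right) + 4\right) = 7 + \left(\left(z^{2} + t z\right) + 4\right) = 7 + \left(4 + z^{2} + t z\right) = 11 + z^{2} + t z$)
$W{\left(V \right)} = 12 + V^{2}$ ($W{\left(V \right)} = \left(11 + V^{2} + 0 V\right) - -1 = \left(11 + V^{2} + 0\right) + 1 = \left(11 + V^{2}\right) + 1 = 12 + V^{2}$)
$s{\left(P \right)} = 1000 - 2 P$ ($s{\left(P \right)} = 8 + 2 \left(\left(12 + 22^{2}\right) - P\right) = 8 + 2 \left(\left(12 + 484\right) - P\right) = 8 + 2 \left(496 - P\right) = 8 - \left(-992 + 2 P\right) = 1000 - 2 P$)
$\frac{s{\left(461 \right)}}{J} = \frac{1000 - 922}{-885626} = \left(1000 - 922\right) \left(- \frac{1}{885626}\right) = 78 \left(- \frac{1}{885626}\right) = - \frac{39}{442813}$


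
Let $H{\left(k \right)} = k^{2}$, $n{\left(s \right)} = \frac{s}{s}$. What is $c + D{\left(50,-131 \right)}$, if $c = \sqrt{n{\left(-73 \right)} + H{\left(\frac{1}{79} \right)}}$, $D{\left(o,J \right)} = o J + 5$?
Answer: $-6545 + \frac{\sqrt{6242}}{79} \approx -6544.0$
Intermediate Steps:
$n{\left(s \right)} = 1$
$D{\left(o,J \right)} = 5 + J o$ ($D{\left(o,J \right)} = J o + 5 = 5 + J o$)
$c = \frac{\sqrt{6242}}{79}$ ($c = \sqrt{1 + \left(\frac{1}{79}\right)^{2}} = \sqrt{1 + \frac{1}{6241}} = \sqrt{\frac{6242}{6241}} = \frac{\sqrt{6242}}{79} \approx 1.0001$)
$c + D{\left(50,-131 \right)} = \frac{\sqrt{6242}}{79} + \left(5 - 6550\right) = \frac{\sqrt{6242}}{79} - 6545 = -6545 + \frac{\sqrt{6242}}{79}$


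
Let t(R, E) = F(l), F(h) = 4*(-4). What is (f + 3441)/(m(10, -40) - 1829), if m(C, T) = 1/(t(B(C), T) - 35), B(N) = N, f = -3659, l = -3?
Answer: 5559/46640 ≈ 0.11919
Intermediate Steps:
F(h) = -16
t(R, E) = -16
m(C, T) = -1/51 (m(C, T) = 1/(-16 - 35) = 1/(-51) = -1/51)
(f + 3441)/(m(10, -40) - 1829) = (-3659 + 3441)/(-1/51 - 1829) = -218/(-93280/51) = -218*(-51/93280) = 5559/46640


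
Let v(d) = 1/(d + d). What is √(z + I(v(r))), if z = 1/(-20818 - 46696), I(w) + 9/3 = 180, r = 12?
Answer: √806790747178/67514 ≈ 13.304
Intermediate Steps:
v(d) = 1/(2*d)
I(w) = 177 (I(w) = -3 + 180 = 177)
z = -1/67514 (z = 1/(-67514) = -1/67514 ≈ -1.4812e-5)
√(z + I(v(r))) = √(-1/67514 + 177) = √(11949977/67514) = √806790747178/67514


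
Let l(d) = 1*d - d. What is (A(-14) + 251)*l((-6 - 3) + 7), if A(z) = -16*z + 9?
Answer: 0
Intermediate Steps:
A(z) = 9 - 16*z
l(d) = 0 (l(d) = d - d = 0)
(A(-14) + 251)*l((-6 - 3) + 7) = ((9 - 16*(-14)) + 251)*0 = ((9 + 224) + 251)*0 = (233 + 251)*0 = 484*0 = 0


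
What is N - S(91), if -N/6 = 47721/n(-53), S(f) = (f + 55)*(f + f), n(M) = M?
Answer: -1121990/53 ≈ -21170.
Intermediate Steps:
S(f) = 2*f*(55 + f) (S(f) = (55 + f)*(2*f) = 2*f*(55 + f))
N = 286326/53 (N = -286326/(-53) = -286326*(-1)/53 = -6*(-47721/53) = 286326/53 ≈ 5402.4)
N - S(91) = 286326/53 - 2*91*(55 + 91) = 286326/53 - 2*91*146 = 286326/53 - 1*26572 = 286326/53 - 26572 = -1121990/53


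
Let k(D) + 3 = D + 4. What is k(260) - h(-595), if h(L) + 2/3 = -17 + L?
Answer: 2621/3 ≈ 873.67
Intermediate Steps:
h(L) = -53/3 + L (h(L) = -⅔ + (-17 + L) = -53/3 + L)
k(D) = 1 + D (k(D) = -3 + (D + 4) = -3 + (4 + D) = 1 + D)
k(260) - h(-595) = (1 + 260) - (-53/3 - 595) = 261 - 1*(-1838/3) = 261 + 1838/3 = 2621/3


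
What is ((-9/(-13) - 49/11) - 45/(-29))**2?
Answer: 84033889/17197609 ≈ 4.8864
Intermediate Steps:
((-9/(-13) - 49/11) - 45/(-29))**2 = ((-9*(-1/13) - 49*1/11) - 45*(-1/29))**2 = ((9/13 - 49/11) + 45/29)**2 = (-538/143 + 45/29)**2 = (-9167/4147)**2 = 84033889/17197609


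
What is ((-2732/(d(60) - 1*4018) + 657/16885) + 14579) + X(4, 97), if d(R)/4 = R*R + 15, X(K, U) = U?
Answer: 1293766406747/88156585 ≈ 14676.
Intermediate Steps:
d(R) = 60 + 4*R² (d(R) = 4*(R*R + 15) = 4*(R² + 15) = 4*(15 + R²) = 60 + 4*R²)
((-2732/(d(60) - 1*4018) + 657/16885) + 14579) + X(4, 97) = ((-2732/((60 + 4*60²) - 1*4018) + 657/16885) + 14579) + 97 = ((-2732/((60 + 4*3600) - 4018) + 657*(1/16885)) + 14579) + 97 = ((-2732/((60 + 14400) - 4018) + 657/16885) + 14579) + 97 = ((-2732/(14460 - 4018) + 657/16885) + 14579) + 97 = ((-2732/10442 + 657/16885) + 14579) + 97 = ((-2732*1/10442 + 657/16885) + 14579) + 97 = ((-1366/5221 + 657/16885) + 14579) + 97 = (-19634713/88156585 + 14579) + 97 = 1285215218002/88156585 + 97 = 1293766406747/88156585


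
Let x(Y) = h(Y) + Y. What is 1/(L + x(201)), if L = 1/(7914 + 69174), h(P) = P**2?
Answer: 77088/3129926977 ≈ 2.4629e-5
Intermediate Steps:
L = 1/77088 ≈ 1.2972e-5
x(Y) = Y + Y**2 (x(Y) = Y**2 + Y = Y + Y**2)
1/(L + x(201)) = 1/(1/77088 + 201*(1 + 201)) = 1/(1/77088 + 201*202) = 1/(1/77088 + 40602) = 1/(3129926977/77088) = 77088/3129926977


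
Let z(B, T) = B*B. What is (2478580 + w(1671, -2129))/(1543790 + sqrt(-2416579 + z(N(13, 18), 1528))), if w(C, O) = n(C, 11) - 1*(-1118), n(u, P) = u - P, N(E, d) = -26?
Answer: 3830695666820/2383289980003 - 2481358*I*sqrt(2415903)/2383289980003 ≈ 1.6073 - 0.0016183*I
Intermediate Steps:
z(B, T) = B**2
w(C, O) = 1107 + C (w(C, O) = (C - 1*11) - 1*(-1118) = (C - 11) + 1118 = (-11 + C) + 1118 = 1107 + C)
(2478580 + w(1671, -2129))/(1543790 + sqrt(-2416579 + z(N(13, 18), 1528))) = (2478580 + (1107 + 1671))/(1543790 + sqrt(-2416579 + (-26)**2)) = (2478580 + 2778)/(1543790 + sqrt(-2416579 + 676)) = 2481358/(1543790 + sqrt(-2415903)) = 2481358/(1543790 + I*sqrt(2415903))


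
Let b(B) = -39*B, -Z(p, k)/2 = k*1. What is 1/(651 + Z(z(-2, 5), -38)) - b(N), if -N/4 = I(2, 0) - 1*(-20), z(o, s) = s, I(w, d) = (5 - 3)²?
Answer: -2721887/727 ≈ -3744.0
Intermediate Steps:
I(w, d) = 4 (I(w, d) = 2² = 4)
N = -96 (N = -4*(4 - 1*(-20)) = -4*(4 + 20) = -4*24 = -96)
Z(p, k) = -2*k
1/(651 + Z(z(-2, 5), -38)) - b(N) = 1/(651 - 2*(-38)) - (-39)*(-96) = 1/(651 + 76) - 1*3744 = 1/727 - 3744 = -2721887/727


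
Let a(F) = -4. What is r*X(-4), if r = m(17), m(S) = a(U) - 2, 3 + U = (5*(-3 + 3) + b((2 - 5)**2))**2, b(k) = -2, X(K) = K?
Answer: 24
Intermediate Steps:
U = 1 (U = -3 + (5*(-3 + 3) - 2)**2 = -3 + (5*0 - 2)**2 = -3 + (0 - 2)**2 = -3 + (-2)**2 = -3 + 4 = 1)
m(S) = -6 (m(S) = -4 - 2 = -6)
r = -6
r*X(-4) = -6*(-4) = 24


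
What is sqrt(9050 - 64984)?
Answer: I*sqrt(55934) ≈ 236.5*I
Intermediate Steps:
sqrt(9050 - 64984) = sqrt(-55934) = I*sqrt(55934)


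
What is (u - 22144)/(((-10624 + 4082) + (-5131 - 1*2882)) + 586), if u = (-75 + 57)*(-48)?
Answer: 21280/13969 ≈ 1.5234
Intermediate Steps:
u = 864 (u = -18*(-48) = 864)
(u - 22144)/(((-10624 + 4082) + (-5131 - 1*2882)) + 586) = (864 - 22144)/(((-10624 + 4082) + (-5131 - 1*2882)) + 586) = -21280/((-6542 + (-5131 - 2882)) + 586) = -21280/((-6542 - 8013) + 586) = -21280/(-14555 + 586) = -21280/(-13969) = -21280*(-1/13969) = 21280/13969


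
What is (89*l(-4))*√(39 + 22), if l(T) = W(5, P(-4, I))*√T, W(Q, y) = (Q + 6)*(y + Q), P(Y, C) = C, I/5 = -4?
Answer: -29370*I*√61 ≈ -2.2939e+5*I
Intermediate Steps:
I = -20 (I = 5*(-4) = -20)
W(Q, y) = (6 + Q)*(Q + y)
l(T) = -165*√T (l(T) = (5² + 6*5 + 6*(-20) + 5*(-20))*√T = (25 + 30 - 120 - 100)*√T = -165*√T)
(89*l(-4))*√(39 + 22) = (89*(-330*I))*√(39 + 22) = (89*(-330*I))*√61 = (-29370*I)*√61 = -29370*I*√61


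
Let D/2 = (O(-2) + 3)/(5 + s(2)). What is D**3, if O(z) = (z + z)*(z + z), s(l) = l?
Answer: 54872/343 ≈ 159.98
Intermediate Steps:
O(z) = 4*z**2 (O(z) = (2*z)*(2*z) = 4*z**2)
D = 38/7 (D = 2*((4*(-2)**2 + 3)/(5 + 2)) = 2*((4*4 + 3)/7) = 2*((16 + 3)*(1/7)) = 2*(19*(1/7)) = 2*(19/7) = 38/7 ≈ 5.4286)
D**3 = (38/7)**3 = 54872/343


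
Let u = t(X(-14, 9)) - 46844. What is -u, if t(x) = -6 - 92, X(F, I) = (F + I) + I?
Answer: 46942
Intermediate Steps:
X(F, I) = F + 2*I
t(x) = -98
u = -46942 (u = -98 - 46844 = -46942)
-u = -1*(-46942) = 46942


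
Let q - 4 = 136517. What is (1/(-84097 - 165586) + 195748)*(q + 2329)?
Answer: 6786286513554550/249683 ≈ 2.7180e+10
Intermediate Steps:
q = 136521 (q = 4 + 136517 = 136521)
(1/(-84097 - 165586) + 195748)*(q + 2329) = (1/(-84097 - 165586) + 195748)*(136521 + 2329) = (1/(-249683) + 195748)*138850 = (-1/249683 + 195748)*138850 = (48874947883/249683)*138850 = 6786286513554550/249683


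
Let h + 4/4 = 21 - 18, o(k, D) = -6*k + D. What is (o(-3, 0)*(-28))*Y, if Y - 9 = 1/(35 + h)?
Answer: -168336/37 ≈ -4549.6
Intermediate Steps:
o(k, D) = D - 6*k
h = 2 (h = -1 + (21 - 18) = -1 + 3 = 2)
Y = 334/37 (Y = 9 + 1/(35 + 2) = 9 + 1/37 = 334/37 ≈ 9.0270)
(o(-3, 0)*(-28))*Y = ((0 - 6*(-3))*(-28))*(334/37) = ((0 + 18)*(-28))*(334/37) = (18*(-28))*(334/37) = -504*334/37 = -168336/37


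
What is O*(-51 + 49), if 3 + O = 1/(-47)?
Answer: 284/47 ≈ 6.0426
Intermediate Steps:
O = -142/47 (O = -3 + 1/(-47) = -3 - 1/47 = -142/47 ≈ -3.0213)
O*(-51 + 49) = -142*(-51 + 49)/47 = -142/47*(-2) = 284/47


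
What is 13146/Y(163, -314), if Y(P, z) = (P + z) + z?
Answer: -4382/155 ≈ -28.271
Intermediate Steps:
Y(P, z) = P + 2*z
13146/Y(163, -314) = 13146/(163 + 2*(-314)) = 13146/(163 - 628) = 13146/(-465) = 13146*(-1/465) = -4382/155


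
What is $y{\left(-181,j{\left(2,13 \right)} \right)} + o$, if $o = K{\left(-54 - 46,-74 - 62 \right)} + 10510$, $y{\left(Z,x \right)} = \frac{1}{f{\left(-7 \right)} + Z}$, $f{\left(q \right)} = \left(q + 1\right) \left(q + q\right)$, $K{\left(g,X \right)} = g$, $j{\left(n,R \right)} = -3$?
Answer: $\frac{1009769}{97} \approx 10410.0$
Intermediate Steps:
$f{\left(q \right)} = 2 q \left(1 + q\right)$ ($f{\left(q \right)} = \left(1 + q\right) 2 q = 2 q \left(1 + q\right)$)
$y{\left(Z,x \right)} = \frac{1}{84 + Z}$ ($y{\left(Z,x \right)} = \frac{1}{2 \left(-7\right) \left(1 - 7\right) + Z} = \frac{1}{2 \left(-7\right) \left(-6\right) + Z} = \frac{1}{84 + Z}$)
$o = 10410$ ($o = \left(-54 - 46\right) + 10510 = -100 + 10510 = 10410$)
$y{\left(-181,j{\left(2,13 \right)} \right)} + o = \frac{1}{84 - 181} + 10410 = \frac{1}{-97} + 10410 = - \frac{1}{97} + 10410 = \frac{1009769}{97}$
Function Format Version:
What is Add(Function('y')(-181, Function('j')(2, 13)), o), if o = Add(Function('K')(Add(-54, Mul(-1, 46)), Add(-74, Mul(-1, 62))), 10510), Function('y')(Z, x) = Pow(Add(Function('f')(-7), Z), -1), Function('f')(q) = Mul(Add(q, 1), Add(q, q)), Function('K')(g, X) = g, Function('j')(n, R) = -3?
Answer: Rational(1009769, 97) ≈ 10410.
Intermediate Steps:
Function('f')(q) = Mul(2, q, Add(1, q)) (Function('f')(q) = Mul(Add(1, q), Mul(2, q)) = Mul(2, q, Add(1, q)))
Function('y')(Z, x) = Pow(Add(84, Z), -1) (Function('y')(Z, x) = Pow(Add(Mul(2, -7, Add(1, -7)), Z), -1) = Pow(Add(Mul(2, -7, -6), Z), -1) = Pow(Add(84, Z), -1))
o = 10410 (o = Add(Add(-54, Mul(-1, 46)), 10510) = Add(Add(-54, -46), 10510) = Add(-100, 10510) = 10410)
Add(Function('y')(-181, Function('j')(2, 13)), o) = Add(Pow(Add(84, -181), -1), 10410) = Add(Pow(-97, -1), 10410) = Add(Rational(-1, 97), 10410) = Rational(1009769, 97)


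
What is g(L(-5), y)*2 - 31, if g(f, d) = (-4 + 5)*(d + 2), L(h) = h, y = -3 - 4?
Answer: -41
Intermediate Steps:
y = -7
g(f, d) = 2 + d (g(f, d) = 1*(2 + d) = 2 + d)
g(L(-5), y)*2 - 31 = (2 - 7)*2 - 31 = -5*2 - 31 = -10 - 31 = -41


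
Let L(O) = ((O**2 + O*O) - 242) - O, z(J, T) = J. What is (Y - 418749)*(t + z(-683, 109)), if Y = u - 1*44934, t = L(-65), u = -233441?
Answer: -5291171160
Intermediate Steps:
L(O) = -242 - O + 2*O**2 (L(O) = ((O**2 + O**2) - 242) - O = (2*O**2 - 242) - O = (-242 + 2*O**2) - O = -242 - O + 2*O**2)
t = 8273 (t = -242 - 1*(-65) + 2*(-65)**2 = -242 + 65 + 2*4225 = -242 + 65 + 8450 = 8273)
Y = -278375 (Y = -233441 - 1*44934 = -233441 - 44934 = -278375)
(Y - 418749)*(t + z(-683, 109)) = (-278375 - 418749)*(8273 - 683) = -697124*7590 = -5291171160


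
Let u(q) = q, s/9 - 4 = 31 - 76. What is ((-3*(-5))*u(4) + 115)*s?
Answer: -64575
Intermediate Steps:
s = -369 (s = 36 + 9*(31 - 76) = 36 + 9*(-45) = 36 - 405 = -369)
((-3*(-5))*u(4) + 115)*s = (-3*(-5)*4 + 115)*(-369) = (15*4 + 115)*(-369) = (60 + 115)*(-369) = 175*(-369) = -64575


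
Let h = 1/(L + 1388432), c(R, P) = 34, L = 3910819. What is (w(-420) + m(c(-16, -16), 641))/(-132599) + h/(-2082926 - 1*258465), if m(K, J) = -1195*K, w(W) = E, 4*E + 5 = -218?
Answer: 2019253073516730367/6580951273979593836 ≈ 0.30683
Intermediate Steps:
E = -223/4 (E = -5/4 + (¼)*(-218) = -5/4 - 109/2 = -223/4 ≈ -55.750)
w(W) = -223/4
h = 1/5299251 (h = 1/(3910819 + 1388432) = 1/5299251 ≈ 1.8871e-7)
(w(-420) + m(c(-16, -16), 641))/(-132599) + h/(-2082926 - 1*258465) = (-223/4 - 1195*34)/(-132599) + 1/(5299251*(-2082926 - 1*258465)) = (-223/4 - 40630)*(-1/132599) + 1/(5299251*(-2082926 - 258465)) = -162743/4*(-1/132599) + (1/5299251)/(-2341391) = 162743/530396 + (1/5299251)*(-1/2341391) = 162743/530396 - 1/12407618598141 = 2019253073516730367/6580951273979593836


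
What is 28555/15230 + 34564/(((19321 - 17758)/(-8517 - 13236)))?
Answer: -763396400513/1586966 ≈ -4.8104e+5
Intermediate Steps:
28555/15230 + 34564/(((19321 - 17758)/(-8517 - 13236))) = 28555*(1/15230) + 34564/((1563/(-21753))) = 5711/3046 + 34564/((1563*(-1/21753))) = 5711/3046 + 34564/(-521/7251) = 5711/3046 + 34564*(-7251/521) = 5711/3046 - 250623564/521 = -763396400513/1586966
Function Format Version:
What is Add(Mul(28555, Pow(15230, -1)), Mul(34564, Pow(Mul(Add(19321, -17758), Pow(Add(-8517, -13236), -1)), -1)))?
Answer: Rational(-763396400513, 1586966) ≈ -4.8104e+5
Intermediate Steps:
Add(Mul(28555, Pow(15230, -1)), Mul(34564, Pow(Mul(Add(19321, -17758), Pow(Add(-8517, -13236), -1)), -1))) = Add(Mul(28555, Rational(1, 15230)), Mul(34564, Pow(Mul(1563, Pow(-21753, -1)), -1))) = Add(Rational(5711, 3046), Mul(34564, Pow(Mul(1563, Rational(-1, 21753)), -1))) = Add(Rational(5711, 3046), Mul(34564, Pow(Rational(-521, 7251), -1))) = Add(Rational(5711, 3046), Mul(34564, Rational(-7251, 521))) = Add(Rational(5711, 3046), Rational(-250623564, 521)) = Rational(-763396400513, 1586966)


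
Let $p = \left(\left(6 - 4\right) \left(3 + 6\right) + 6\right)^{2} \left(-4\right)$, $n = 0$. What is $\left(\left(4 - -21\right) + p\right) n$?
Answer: $0$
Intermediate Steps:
$p = -2304$ ($p = \left(2 \cdot 9 + 6\right)^{2} \left(-4\right) = \left(18 + 6\right)^{2} \left(-4\right) = 24^{2} \left(-4\right) = 576 \left(-4\right) = -2304$)
$\left(\left(4 - -21\right) + p\right) n = \left(\left(4 - -21\right) - 2304\right) 0 = \left(\left(4 + 21\right) - 2304\right) 0 = \left(25 - 2304\right) 0 = \left(-2279\right) 0 = 0$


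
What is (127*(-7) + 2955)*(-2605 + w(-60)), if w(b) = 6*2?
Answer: -5357138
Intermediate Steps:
w(b) = 12
(127*(-7) + 2955)*(-2605 + w(-60)) = (127*(-7) + 2955)*(-2605 + 12) = (-889 + 2955)*(-2593) = 2066*(-2593) = -5357138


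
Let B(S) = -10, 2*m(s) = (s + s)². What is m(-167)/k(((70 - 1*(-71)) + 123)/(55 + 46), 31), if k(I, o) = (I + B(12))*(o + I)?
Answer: -284495689/1266335 ≈ -224.66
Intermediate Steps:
m(s) = 2*s² (m(s) = (s + s)²/2 = (2*s)²/2 = (4*s²)/2 = 2*s²)
k(I, o) = (-10 + I)*(I + o) (k(I, o) = (I - 10)*(o + I) = (-10 + I)*(I + o))
m(-167)/k(((70 - 1*(-71)) + 123)/(55 + 46), 31) = (2*(-167)²)/((((70 - 1*(-71)) + 123)/(55 + 46))² - 10*((70 - 1*(-71)) + 123)/(55 + 46) - 10*31 + (((70 - 1*(-71)) + 123)/(55 + 46))*31) = (2*27889)/((((70 + 71) + 123)/101)² - 10*((70 + 71) + 123)/101 - 310 + (((70 + 71) + 123)/101)*31) = 55778/(((141 + 123)*(1/101))² - 10*(141 + 123)/101 - 310 + ((141 + 123)*(1/101))*31) = 55778/((264*(1/101))² - 2640/101 - 310 + (264*(1/101))*31) = 55778/((264/101)² - 10*264/101 - 310 + (264/101)*31) = 55778/(69696/10201 - 2640/101 - 310 + 8184/101) = 55778/(-2532670/10201) = 55778*(-10201/2532670) = -284495689/1266335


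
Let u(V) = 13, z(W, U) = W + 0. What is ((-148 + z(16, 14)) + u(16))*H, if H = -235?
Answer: 27965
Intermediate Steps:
z(W, U) = W
((-148 + z(16, 14)) + u(16))*H = ((-148 + 16) + 13)*(-235) = (-132 + 13)*(-235) = -119*(-235) = 27965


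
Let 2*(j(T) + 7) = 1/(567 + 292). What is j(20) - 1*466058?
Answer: -800699669/1718 ≈ -4.6607e+5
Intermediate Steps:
j(T) = -12025/1718 (j(T) = -7 + 1/(2*(567 + 292)) = -7 + (½)/859 = -7 + (½)*(1/859) = -7 + 1/1718 = -12025/1718)
j(20) - 1*466058 = -12025/1718 - 1*466058 = -12025/1718 - 466058 = -800699669/1718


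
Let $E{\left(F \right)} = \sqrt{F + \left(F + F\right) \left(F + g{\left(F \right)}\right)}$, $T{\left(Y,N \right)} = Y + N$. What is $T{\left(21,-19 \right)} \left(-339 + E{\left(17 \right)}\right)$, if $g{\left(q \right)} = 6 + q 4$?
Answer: $-678 + 2 \sqrt{3111} \approx -566.45$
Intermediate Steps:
$g{\left(q \right)} = 6 + 4 q$
$T{\left(Y,N \right)} = N + Y$
$E{\left(F \right)} = \sqrt{F + 2 F \left(6 + 5 F\right)}$ ($E{\left(F \right)} = \sqrt{F + \left(F + F\right) \left(F + \left(6 + 4 F\right)\right)} = \sqrt{F + 2 F \left(6 + 5 F\right)}$)
$T{\left(21,-19 \right)} \left(-339 + E{\left(17 \right)}\right) = \left(-19 + 21\right) \left(-339 + \sqrt{17 \left(13 + 10 \cdot 17\right)}\right) = 2 \left(-339 + \sqrt{17 \left(13 + 170\right)}\right) = 2 \left(-339 + \sqrt{17 \cdot 183}\right) = 2 \left(-339 + \sqrt{3111}\right) = -678 + 2 \sqrt{3111}$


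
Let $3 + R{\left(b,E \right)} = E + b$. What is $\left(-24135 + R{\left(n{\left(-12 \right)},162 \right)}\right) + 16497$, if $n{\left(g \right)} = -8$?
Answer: $-7487$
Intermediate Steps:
$R{\left(b,E \right)} = -3 + E + b$ ($R{\left(b,E \right)} = -3 + \left(E + b\right) = -3 + E + b$)
$\left(-24135 + R{\left(n{\left(-12 \right)},162 \right)}\right) + 16497 = \left(-24135 - -151\right) + 16497 = \left(-24135 + 151\right) + 16497 = -23984 + 16497 = -7487$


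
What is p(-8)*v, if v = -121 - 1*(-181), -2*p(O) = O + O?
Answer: 480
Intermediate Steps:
p(O) = -O (p(O) = -(O + O)/2 = -O)
v = 60 (v = -121 + 181 = 60)
p(-8)*v = -1*(-8)*60 = 8*60 = 480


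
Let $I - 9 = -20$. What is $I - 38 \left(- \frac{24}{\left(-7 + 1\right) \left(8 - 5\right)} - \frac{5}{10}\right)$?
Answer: $- \frac{128}{3} \approx -42.667$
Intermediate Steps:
$I = -11$ ($I = 9 - 20 = -11$)
$I - 38 \left(- \frac{24}{\left(-7 + 1\right) \left(8 - 5\right)} - \frac{5}{10}\right) = -11 - 38 \left(- \frac{24}{\left(-7 + 1\right) \left(8 - 5\right)} - \frac{5}{10}\right) = -11 - 38 \left(- \frac{24}{\left(-6\right) 3} - \frac{1}{2}\right) = -11 - 38 \left(- \frac{24}{-18} - \frac{1}{2}\right) = -11 - 38 \left(\left(-24\right) \left(- \frac{1}{18}\right) - \frac{1}{2}\right) = -11 - 38 \left(\frac{4}{3} - \frac{1}{2}\right) = -11 - \frac{95}{3} = - \frac{128}{3}$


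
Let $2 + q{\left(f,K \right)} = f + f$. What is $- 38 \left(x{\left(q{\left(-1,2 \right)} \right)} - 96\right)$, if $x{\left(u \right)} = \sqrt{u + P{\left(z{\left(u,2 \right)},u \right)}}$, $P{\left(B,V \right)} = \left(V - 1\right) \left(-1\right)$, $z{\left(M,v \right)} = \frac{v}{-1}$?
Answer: $3610$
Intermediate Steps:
$z{\left(M,v \right)} = - v$ ($z{\left(M,v \right)} = v \left(-1\right) = - v$)
$P{\left(B,V \right)} = 1 - V$ ($P{\left(B,V \right)} = \left(-1 + V\right) \left(-1\right) = 1 - V$)
$q{\left(f,K \right)} = -2 + 2 f$ ($q{\left(f,K \right)} = -2 + \left(f + f\right) = -2 + 2 f$)
$x{\left(u \right)} = 1$ ($x{\left(u \right)} = \sqrt{u - \left(-1 + u\right)} = \sqrt{1} = 1$)
$- 38 \left(x{\left(q{\left(-1,2 \right)} \right)} - 96\right) = - 38 \left(1 - 96\right) = \left(-38\right) \left(-95\right) = 3610$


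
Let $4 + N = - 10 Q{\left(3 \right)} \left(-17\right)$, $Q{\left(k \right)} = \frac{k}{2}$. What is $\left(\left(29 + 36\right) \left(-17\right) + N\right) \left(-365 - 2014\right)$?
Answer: $2031666$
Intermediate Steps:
$Q{\left(k \right)} = \frac{k}{2}$ ($Q{\left(k \right)} = k \frac{1}{2} = \frac{k}{2}$)
$N = 251$ ($N = -4 + - 10 \cdot \frac{1}{2} \cdot 3 \left(-17\right) = -4 + \left(-10\right) \frac{3}{2} \left(-17\right) = -4 - -255 = -4 + 255 = 251$)
$\left(\left(29 + 36\right) \left(-17\right) + N\right) \left(-365 - 2014\right) = \left(\left(29 + 36\right) \left(-17\right) + 251\right) \left(-365 - 2014\right) = \left(65 \left(-17\right) + 251\right) \left(-2379\right) = \left(-1105 + 251\right) \left(-2379\right) = \left(-854\right) \left(-2379\right) = 2031666$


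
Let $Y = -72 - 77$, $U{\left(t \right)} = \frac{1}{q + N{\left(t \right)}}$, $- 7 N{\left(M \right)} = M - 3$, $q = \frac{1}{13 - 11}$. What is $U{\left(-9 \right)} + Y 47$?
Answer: $- \frac{217079}{31} \approx -7002.5$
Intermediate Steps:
$q = \frac{1}{2} \approx 0.5$
$N{\left(M \right)} = \frac{3}{7} - \frac{M}{7}$ ($N{\left(M \right)} = - \frac{M - 3}{7} = - \frac{-3 + M}{7} = \frac{3}{7} - \frac{M}{7}$)
$U{\left(t \right)} = \frac{1}{\frac{13}{14} - \frac{t}{7}}$ ($U{\left(t \right)} = \frac{1}{\frac{1}{2} - \left(- \frac{3}{7} + \frac{t}{7}\right)} = \frac{1}{\frac{13}{14} - \frac{t}{7}}$)
$Y = -149$
$U{\left(-9 \right)} + Y 47 = - \frac{14}{-13 + 2 \left(-9\right)} - 7003 = - \frac{14}{-13 - 18} - 7003 = - \frac{14}{-31} - 7003 = \left(-14\right) \left(- \frac{1}{31}\right) - 7003 = \frac{14}{31} - 7003 = - \frac{217079}{31}$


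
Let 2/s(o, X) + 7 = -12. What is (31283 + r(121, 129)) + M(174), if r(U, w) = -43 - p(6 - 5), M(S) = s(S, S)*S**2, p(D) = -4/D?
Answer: 533084/19 ≈ 28057.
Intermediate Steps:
s(o, X) = -2/19 (s(o, X) = 2/(-7 - 12) = 2/(-19) = 2*(-1/19) = -2/19)
M(S) = -2*S**2/19
r(U, w) = -39 (r(U, w) = -43 - (-4)/(6 - 5) = -43 - (-4)/1 = -43 - (-4) = -43 - 1*(-4) = -43 + 4 = -39)
(31283 + r(121, 129)) + M(174) = (31283 - 39) - 2/19*174**2 = 31244 - 2/19*30276 = 31244 - 60552/19 = 533084/19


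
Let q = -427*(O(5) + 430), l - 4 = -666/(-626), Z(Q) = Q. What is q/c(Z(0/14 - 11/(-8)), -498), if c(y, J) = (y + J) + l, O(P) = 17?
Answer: 477935976/1230869 ≈ 388.29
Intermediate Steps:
l = 1585/313 (l = 4 - 666/(-626) = 4 - 666*(-1/626) = 4 + 333/313 = 1585/313 ≈ 5.0639)
c(y, J) = 1585/313 + J + y (c(y, J) = (y + J) + 1585/313 = (J + y) + 1585/313 = 1585/313 + J + y)
q = -190869 (q = -427*(17 + 430) = -427*447 = -190869)
q/c(Z(0/14 - 11/(-8)), -498) = -190869/(1585/313 - 498 + (0/14 - 11/(-8))) = -190869/(1585/313 - 498 + (0*(1/14) - 11*(-⅛))) = -190869/(1585/313 - 498 + (0 + 11/8)) = -190869/(1585/313 - 498 + 11/8) = -190869/(-1230869/2504) = -190869*(-2504/1230869) = 477935976/1230869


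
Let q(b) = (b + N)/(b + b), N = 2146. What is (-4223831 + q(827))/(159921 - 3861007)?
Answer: 6986213501/6121596244 ≈ 1.1412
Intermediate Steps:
q(b) = (2146 + b)/(2*b) (q(b) = (b + 2146)/(b + b) = (2146 + b)/((2*b)) = (2146 + b)*(1/(2*b)) = (2146 + b)/(2*b))
(-4223831 + q(827))/(159921 - 3861007) = (-4223831 + (1/2)*(2146 + 827)/827)/(159921 - 3861007) = (-4223831 + (1/2)*(1/827)*2973)/(-3701086) = (-4223831 + 2973/1654)*(-1/3701086) = -6986213501/1654*(-1/3701086) = 6986213501/6121596244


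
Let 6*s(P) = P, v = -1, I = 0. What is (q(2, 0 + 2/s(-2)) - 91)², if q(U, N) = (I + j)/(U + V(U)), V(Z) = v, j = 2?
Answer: 7921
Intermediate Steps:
s(P) = P/6
V(Z) = -1
q(U, N) = 2/(-1 + U) (q(U, N) = (0 + 2)/(U - 1) = 2/(-1 + U))
(q(2, 0 + 2/s(-2)) - 91)² = (2/(-1 + 2) - 91)² = (2/1 - 91)² = (2*1 - 91)² = (2 - 91)² = (-89)² = 7921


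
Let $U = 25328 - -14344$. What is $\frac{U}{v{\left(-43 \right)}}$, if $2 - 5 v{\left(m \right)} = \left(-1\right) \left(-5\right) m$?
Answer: $\frac{198360}{217} \approx 914.1$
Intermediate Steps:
$U = 39672$ ($U = 25328 + 14344 = 39672$)
$v{\left(m \right)} = \frac{2}{5} - m$ ($v{\left(m \right)} = \frac{2}{5} - \frac{\left(-1\right) \left(-5\right) m}{5} = \frac{2}{5} - \frac{5 m}{5} = \frac{2}{5} - m$)
$\frac{U}{v{\left(-43 \right)}} = \frac{39672}{\frac{2}{5} - -43} = \frac{39672}{\frac{2}{5} + 43} = \frac{39672}{\frac{217}{5}} = 39672 \cdot \frac{5}{217} = \frac{198360}{217}$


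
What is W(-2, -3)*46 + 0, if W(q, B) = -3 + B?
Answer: -276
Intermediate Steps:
W(-2, -3)*46 + 0 = (-3 - 3)*46 + 0 = -6*46 + 0 = -276 + 0 = -276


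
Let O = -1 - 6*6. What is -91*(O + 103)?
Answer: -6006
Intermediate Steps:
O = -37 (O = -1 - 36 = -37)
-91*(O + 103) = -91*(-37 + 103) = -91*66 = -6006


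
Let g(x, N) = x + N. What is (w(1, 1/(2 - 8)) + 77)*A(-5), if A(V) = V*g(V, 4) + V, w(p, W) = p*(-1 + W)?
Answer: 0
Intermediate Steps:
g(x, N) = N + x
A(V) = V + V*(4 + V) (A(V) = V*(4 + V) + V = V + V*(4 + V))
(w(1, 1/(2 - 8)) + 77)*A(-5) = (1*(-1 + 1/(2 - 8)) + 77)*(-5*(5 - 5)) = (1*(-1 + 1/(-6)) + 77)*(-5*0) = (1*(-1 - 1/6) + 77)*0 = (1*(-7/6) + 77)*0 = (-7/6 + 77)*0 = (455/6)*0 = 0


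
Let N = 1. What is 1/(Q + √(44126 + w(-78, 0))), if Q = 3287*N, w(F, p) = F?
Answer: 3287/10760321 - 4*√2753/10760321 ≈ 0.00028597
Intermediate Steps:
Q = 3287 (Q = 3287*1 = 3287)
1/(Q + √(44126 + w(-78, 0))) = 1/(3287 + √(44126 - 78)) = 1/(3287 + √44048) = 1/(3287 + 4*√2753)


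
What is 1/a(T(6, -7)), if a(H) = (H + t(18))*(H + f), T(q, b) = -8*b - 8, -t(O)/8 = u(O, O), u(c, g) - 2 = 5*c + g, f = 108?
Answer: -1/129792 ≈ -7.7046e-6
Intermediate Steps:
u(c, g) = 2 + g + 5*c (u(c, g) = 2 + (5*c + g) = 2 + (g + 5*c) = 2 + g + 5*c)
t(O) = -16 - 48*O (t(O) = -8*(2 + O + 5*O) = -8*(2 + 6*O) = -16 - 48*O)
T(q, b) = -8 - 8*b
a(H) = (-880 + H)*(108 + H) (a(H) = (H + (-16 - 48*18))*(H + 108) = (H + (-16 - 864))*(108 + H) = (H - 880)*(108 + H) = (-880 + H)*(108 + H))
1/a(T(6, -7)) = 1/(-95040 + (-8 - 8*(-7))**2 - 772*(-8 - 8*(-7))) = 1/(-95040 + (-8 + 56)**2 - 772*(-8 + 56)) = 1/(-95040 + 48**2 - 772*48) = 1/(-95040 + 2304 - 37056) = 1/(-129792) = -1/129792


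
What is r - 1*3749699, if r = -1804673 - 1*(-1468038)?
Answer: -4086334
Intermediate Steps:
r = -336635 (r = -1804673 + 1468038 = -336635)
r - 1*3749699 = -336635 - 1*3749699 = -336635 - 3749699 = -4086334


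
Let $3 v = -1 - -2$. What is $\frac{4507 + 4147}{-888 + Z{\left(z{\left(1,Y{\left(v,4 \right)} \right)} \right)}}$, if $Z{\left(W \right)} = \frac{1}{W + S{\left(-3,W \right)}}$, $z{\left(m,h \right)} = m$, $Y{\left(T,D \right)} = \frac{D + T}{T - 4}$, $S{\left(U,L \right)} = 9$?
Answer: $- \frac{86540}{8879} \approx -9.7466$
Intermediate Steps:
$v = \frac{1}{3}$ ($v = \frac{-1 - -2}{3} = \frac{-1 + 2}{3} = \frac{1}{3} \cdot 1 = \frac{1}{3} \approx 0.33333$)
$Y{\left(T,D \right)} = \frac{D + T}{-4 + T}$
$Z{\left(W \right)} = \frac{1}{9 + W}$ ($Z{\left(W \right)} = \frac{1}{W + 9} = \frac{1}{9 + W}$)
$\frac{4507 + 4147}{-888 + Z{\left(z{\left(1,Y{\left(v,4 \right)} \right)} \right)}} = \frac{4507 + 4147}{-888 + \frac{1}{9 + 1}} = \frac{8654}{-888 + \frac{1}{10}} = \frac{8654}{- \frac{8879}{10}} = 8654 \left(- \frac{10}{8879}\right) = - \frac{86540}{8879}$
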